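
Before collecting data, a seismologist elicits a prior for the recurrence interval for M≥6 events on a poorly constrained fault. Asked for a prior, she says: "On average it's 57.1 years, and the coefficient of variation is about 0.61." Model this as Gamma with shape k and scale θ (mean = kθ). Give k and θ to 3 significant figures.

For Gamma(k, scale θ): mean = kθ, variance = kθ², so CV = 1/√k.
CV = 0.61, hence k = 1/CV² = 2.69.
Then θ = mean/k = 57.1/2.69 = 21.2.

k ≈ 2.69, θ ≈ 21.2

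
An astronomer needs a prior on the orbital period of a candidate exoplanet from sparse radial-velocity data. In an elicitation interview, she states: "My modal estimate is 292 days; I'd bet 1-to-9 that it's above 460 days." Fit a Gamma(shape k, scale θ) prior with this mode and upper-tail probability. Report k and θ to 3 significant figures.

Gamma(k,θ) with k>1 has mode (k−1)θ, so θ = 292/(k−1).
Need P(X < 460) = 0.9 with θ tied to k this way. Start at k = 2, θ = 292: P(X<460) ≈ 0.467.
Too low — raise k to concentrate. Iterating converges to k ≈ 10.1.
Then θ = 292/(10.1−1) ≈ 32.2.

k ≈ 10.1, θ ≈ 32.2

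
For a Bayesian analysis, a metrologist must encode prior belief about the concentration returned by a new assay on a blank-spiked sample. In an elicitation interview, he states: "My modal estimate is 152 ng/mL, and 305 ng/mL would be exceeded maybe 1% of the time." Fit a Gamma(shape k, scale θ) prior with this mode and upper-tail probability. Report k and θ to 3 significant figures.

k ≈ 11.1, θ ≈ 15

Gamma(k,θ) with k>1 has mode (k−1)θ, so θ = 152/(k−1).
Need P(X < 305) = 0.99 with θ tied to k this way. Start at k = 2, θ = 152: P(X<305) ≈ 0.596.
Too low — raise k to concentrate. Iterating converges to k ≈ 11.1.
Then θ = 152/(11.1−1) ≈ 15.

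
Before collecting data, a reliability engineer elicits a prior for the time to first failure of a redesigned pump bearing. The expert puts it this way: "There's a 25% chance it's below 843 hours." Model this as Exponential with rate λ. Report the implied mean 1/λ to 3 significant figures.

P(T < 843.0) = 1 − e^(−λ·843.0) = 0.25, so λ = −ln(1−0.25)/843.0 = −ln(0.75)/843.0 = 0.000341.
Mean = 1/λ = 2930 hours.

mean ≈ 2930 hours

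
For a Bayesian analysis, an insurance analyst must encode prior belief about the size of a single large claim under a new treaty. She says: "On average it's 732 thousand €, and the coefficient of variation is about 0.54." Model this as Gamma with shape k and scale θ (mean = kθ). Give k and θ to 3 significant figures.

k ≈ 3.43, θ ≈ 213

For Gamma(k, scale θ): mean = kθ, variance = kθ², so CV = 1/√k.
CV = 0.54, hence k = 1/CV² = 3.43.
Then θ = mean/k = 732/3.43 = 213.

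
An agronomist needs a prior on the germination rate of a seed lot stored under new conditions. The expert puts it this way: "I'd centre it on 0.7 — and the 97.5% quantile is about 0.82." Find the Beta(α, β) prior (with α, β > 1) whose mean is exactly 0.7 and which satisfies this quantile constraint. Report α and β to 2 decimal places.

α ≈ 33.39, β ≈ 14.31

With mean 0.7 fixed, write α = 0.7s, β = 0.3s where s = α+β.
Need P(θ < 0.82) = 0.975 under Beta(0.7s, 0.3s). Normal approximation: (q−m)/√(m(1−m)/s) ≈ z_{0.975} = 1.96, so s ≈ 0.7·0.3·(1.96)²/(0.82−0.7)² = 56.0.
At s = 56.0: P(θ<0.82) ≈ 0.984. Adjusting to match 0.975 gives s ≈ 47.70.
So α = 0.7·47.70 ≈ 33.39, β = 0.3·47.70 ≈ 14.31.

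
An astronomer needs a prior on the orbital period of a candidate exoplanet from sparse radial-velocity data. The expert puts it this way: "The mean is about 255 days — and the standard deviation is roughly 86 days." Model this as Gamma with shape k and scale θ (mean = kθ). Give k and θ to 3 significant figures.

k ≈ 8.79, θ ≈ 29

For Gamma(k, scale θ): mean = kθ, variance = kθ², so CV = 1/√k.
CV = SD/mean = 86/255 = 0.3373, hence k = 1/CV² = 8.79.
Then θ = mean/k = 255/8.79 = 29.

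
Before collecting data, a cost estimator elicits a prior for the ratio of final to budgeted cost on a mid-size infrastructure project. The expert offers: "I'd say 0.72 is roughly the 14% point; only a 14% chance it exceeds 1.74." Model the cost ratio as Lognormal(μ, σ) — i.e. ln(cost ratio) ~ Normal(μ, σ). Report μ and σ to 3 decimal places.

If T ~ Lognormal(μ,σ) then ln T ~ Normal(μ,σ), so the p-quantile of ln T is μ + z_p·σ.
ln(0.72) = -0.3285 and ln(1.74) = 0.5539; z_{0.14} = -1.08, z_{0.86} = 1.08.
σ = (0.5539 − -0.3285)/(1.08 − (-1.08)) = 0.408.
μ = -0.3285 − (-1.08)·0.408 = 0.113.

μ ≈ 0.113, σ ≈ 0.408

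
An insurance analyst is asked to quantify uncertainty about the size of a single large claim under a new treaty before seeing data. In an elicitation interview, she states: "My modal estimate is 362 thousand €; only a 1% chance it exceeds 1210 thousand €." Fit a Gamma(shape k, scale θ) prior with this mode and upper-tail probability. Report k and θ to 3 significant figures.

k ≈ 4.01, θ ≈ 120

Gamma(k,θ) with k>1 has mode (k−1)θ, so θ = 362/(k−1).
Need P(X < 1210) = 0.99 with θ tied to k this way. Start at k = 2, θ = 362: P(X<1210) ≈ 0.847.
Too low — raise k to concentrate. Iterating converges to k ≈ 4.01.
Then θ = 362/(4.01−1) ≈ 120.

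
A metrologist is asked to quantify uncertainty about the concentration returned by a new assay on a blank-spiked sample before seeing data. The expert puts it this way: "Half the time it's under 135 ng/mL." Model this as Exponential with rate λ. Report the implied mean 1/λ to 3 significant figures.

mean ≈ 195 ng/mL

Exponential median = ln 2 / λ, so λ = ln 2 / 135.0 = 0.00513.
Mean = 1/λ = 195 ng/mL.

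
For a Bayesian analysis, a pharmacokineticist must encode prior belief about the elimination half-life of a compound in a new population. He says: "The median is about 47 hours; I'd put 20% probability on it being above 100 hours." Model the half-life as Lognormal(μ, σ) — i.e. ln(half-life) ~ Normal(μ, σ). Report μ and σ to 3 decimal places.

If T ~ Lognormal(μ,σ) then ln T ~ Normal(μ,σ), so the p-quantile of ln T is μ + z_p·σ.
ln(47) = 3.85 and ln(100) = 4.605; z_{0.5} = 0, z_{0.8} = 0.8416.
σ = (4.605 − 3.85)/(0.8416 − (0)) = 0.897.
μ = 3.85 − (0)·0.897 = 3.850.

μ ≈ 3.850, σ ≈ 0.897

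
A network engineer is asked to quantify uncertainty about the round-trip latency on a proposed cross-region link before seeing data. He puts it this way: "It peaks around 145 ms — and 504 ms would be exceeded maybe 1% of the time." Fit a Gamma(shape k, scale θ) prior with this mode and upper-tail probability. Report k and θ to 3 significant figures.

k ≈ 3.8, θ ≈ 51.9

Gamma(k,θ) with k>1 has mode (k−1)θ, so θ = 145/(k−1).
Need P(X < 504) = 0.99 with θ tied to k this way. Start at k = 2, θ = 145: P(X<504) ≈ 0.862.
Too low — raise k to concentrate. Iterating converges to k ≈ 3.8.
Then θ = 145/(3.8−1) ≈ 51.9.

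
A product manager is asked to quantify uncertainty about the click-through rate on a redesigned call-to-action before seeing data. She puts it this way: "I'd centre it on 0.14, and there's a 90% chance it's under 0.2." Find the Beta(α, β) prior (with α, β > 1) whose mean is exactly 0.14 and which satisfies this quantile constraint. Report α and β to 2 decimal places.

α ≈ 8.20, β ≈ 50.37

With mean 0.14 fixed, write α = 0.14s, β = 0.86s where s = α+β.
Need P(θ < 0.2) = 0.9 under Beta(0.14s, 0.86s). Normal approximation: (q−m)/√(m(1−m)/s) ≈ z_{0.9} = 1.28, so s ≈ 0.14·0.86·(1.28)²/(0.2−0.14)² = 54.9.
At s = 54.9: P(θ<0.2) ≈ 0.894. Adjusting to match 0.9 gives s ≈ 58.56.
So α = 0.14·58.56 ≈ 8.20, β = 0.86·58.56 ≈ 50.37.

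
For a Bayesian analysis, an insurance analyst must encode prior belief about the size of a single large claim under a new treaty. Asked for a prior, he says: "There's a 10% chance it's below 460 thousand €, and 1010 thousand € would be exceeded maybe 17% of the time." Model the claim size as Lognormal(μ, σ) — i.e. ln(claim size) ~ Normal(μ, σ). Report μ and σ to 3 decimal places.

If T ~ Lognormal(μ,σ) then ln T ~ Normal(μ,σ), so the p-quantile of ln T is μ + z_p·σ.
ln(460) = 6.131 and ln(1010) = 6.918; z_{0.1} = -1.282, z_{0.83} = 0.9542.
σ = (6.918 − 6.131)/(0.9542 − (-1.282)) = 0.352.
μ = 6.131 − (-1.282)·0.352 = 6.582.

μ ≈ 6.582, σ ≈ 0.352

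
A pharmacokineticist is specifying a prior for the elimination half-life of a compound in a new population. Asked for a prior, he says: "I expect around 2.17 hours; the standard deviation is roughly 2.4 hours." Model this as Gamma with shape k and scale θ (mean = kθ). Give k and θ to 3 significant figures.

k ≈ 0.818, θ ≈ 2.65

For Gamma(k, scale θ): mean = kθ, variance = kθ², so CV = 1/√k.
CV = SD/mean = 2.4/2.17 = 1.106, hence k = 1/CV² = 0.818.
Then θ = mean/k = 2.17/0.818 = 2.65.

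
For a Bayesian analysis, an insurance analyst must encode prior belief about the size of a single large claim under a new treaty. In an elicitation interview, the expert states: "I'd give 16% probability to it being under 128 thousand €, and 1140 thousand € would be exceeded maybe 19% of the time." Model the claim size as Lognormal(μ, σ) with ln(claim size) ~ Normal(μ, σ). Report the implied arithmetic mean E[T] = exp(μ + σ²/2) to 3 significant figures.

If T ~ Lognormal(μ,σ) then ln T ~ Normal(μ,σ), so the p-quantile of ln T is μ + z_p·σ.
ln(128) = 4.852 and ln(1140) = 7.039; z_{0.16} = -0.9945, z_{0.81} = 0.8779.
σ = (7.039 − 4.852)/(0.8779 − (-0.9945)) = 1.168.
μ = 4.852 − (-0.9945)·1.168 = 6.013.
E[T] = exp(μ + σ²/2) = exp(6.013 + 0.6820) = 809 thousand €.

E[T] ≈ 809 thousand €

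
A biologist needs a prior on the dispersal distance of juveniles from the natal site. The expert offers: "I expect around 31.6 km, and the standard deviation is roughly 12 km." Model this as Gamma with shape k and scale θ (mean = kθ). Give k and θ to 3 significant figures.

k ≈ 6.93, θ ≈ 4.56

For Gamma(k, scale θ): mean = kθ, variance = kθ², so CV = 1/√k.
CV = SD/mean = 12/31.6 = 0.3797, hence k = 1/CV² = 6.93.
Then θ = mean/k = 31.6/6.93 = 4.56.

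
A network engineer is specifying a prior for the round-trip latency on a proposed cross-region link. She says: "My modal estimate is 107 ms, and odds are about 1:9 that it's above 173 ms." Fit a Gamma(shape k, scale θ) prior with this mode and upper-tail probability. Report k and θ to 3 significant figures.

Gamma(k,θ) with k>1 has mode (k−1)θ, so θ = 107/(k−1).
Need P(X < 173) = 0.9 with θ tied to k this way. Start at k = 2, θ = 107: P(X<173) ≈ 0.480.
Too low — raise k to concentrate. Iterating converges to k ≈ 9.15.
Then θ = 107/(9.15−1) ≈ 13.1.

k ≈ 9.15, θ ≈ 13.1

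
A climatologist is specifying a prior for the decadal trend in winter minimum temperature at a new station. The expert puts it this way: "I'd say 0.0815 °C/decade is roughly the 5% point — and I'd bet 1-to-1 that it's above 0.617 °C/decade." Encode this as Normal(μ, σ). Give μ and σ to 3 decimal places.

For Normal(μ,σ), the p-quantile is μ + z_p·σ. Here z_{0.05} = -1.645, z_{0.5} = 0.
So 0.0815 = μ − 1.645σ and 0.617 = μ + 0σ.
Subtracting: σ = (0.617 − 0.0815)/(0 − (-1.645)) = 0.326.
Then μ = 0.0815 − (-1.645)·0.326 = 0.617.

μ = 0.617, σ = 0.326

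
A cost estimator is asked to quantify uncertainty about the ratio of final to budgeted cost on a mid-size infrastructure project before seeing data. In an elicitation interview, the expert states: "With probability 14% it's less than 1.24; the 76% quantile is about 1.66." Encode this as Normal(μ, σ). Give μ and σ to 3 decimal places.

For Normal(μ,σ), the p-quantile is μ + z_p·σ. Here z_{0.14} = -1.08, z_{0.76} = 0.7063.
So 1.24 = μ − 1.08σ and 1.66 = μ + 0.7063σ.
Subtracting: σ = (1.66 − 1.24)/(0.7063 − (-1.08)) = 0.235.
Then μ = 1.24 − (-1.08)·0.235 = 1.494.

μ = 1.494, σ = 0.235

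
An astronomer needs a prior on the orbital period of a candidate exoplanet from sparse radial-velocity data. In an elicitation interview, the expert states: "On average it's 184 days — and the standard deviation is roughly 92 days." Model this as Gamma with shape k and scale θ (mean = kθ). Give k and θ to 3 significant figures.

For Gamma(k, scale θ): mean = kθ, variance = kθ², so CV = 1/√k.
CV = SD/mean = 92/184 = 0.5, hence k = 1/CV² = 4.
Then θ = mean/k = 184/4 = 46.

k ≈ 4, θ ≈ 46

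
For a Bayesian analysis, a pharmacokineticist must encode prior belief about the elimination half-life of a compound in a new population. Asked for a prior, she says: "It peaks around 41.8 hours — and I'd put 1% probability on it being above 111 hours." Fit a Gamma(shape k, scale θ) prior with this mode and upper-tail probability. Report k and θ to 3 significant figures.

k ≈ 5.86, θ ≈ 8.61

Gamma(k,θ) with k>1 has mode (k−1)θ, so θ = 41.8/(k−1).
Need P(X < 111) = 0.99 with θ tied to k this way. Start at k = 2, θ = 41.8: P(X<111) ≈ 0.743.
Too low — raise k to concentrate. Iterating converges to k ≈ 5.86.
Then θ = 41.8/(5.86−1) ≈ 8.61.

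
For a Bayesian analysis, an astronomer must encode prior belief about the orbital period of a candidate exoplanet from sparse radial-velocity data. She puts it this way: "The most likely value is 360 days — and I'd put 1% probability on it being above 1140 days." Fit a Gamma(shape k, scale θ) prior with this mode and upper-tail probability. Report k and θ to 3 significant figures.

k ≈ 4.34, θ ≈ 108

Gamma(k,θ) with k>1 has mode (k−1)θ, so θ = 360/(k−1).
Need P(X < 1140) = 0.99 with θ tied to k this way. Start at k = 2, θ = 360: P(X<1140) ≈ 0.824.
Too low — raise k to concentrate. Iterating converges to k ≈ 4.34.
Then θ = 360/(4.34−1) ≈ 108.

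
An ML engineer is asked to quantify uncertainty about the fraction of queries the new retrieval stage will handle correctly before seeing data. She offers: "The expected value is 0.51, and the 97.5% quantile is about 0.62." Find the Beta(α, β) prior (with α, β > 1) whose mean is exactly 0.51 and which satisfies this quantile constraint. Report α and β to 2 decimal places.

With mean 0.51 fixed, write α = 0.51s, β = 0.49s where s = α+β.
Need P(θ < 0.62) = 0.975 under Beta(0.51s, 0.49s). Normal approximation: (q−m)/√(m(1−m)/s) ≈ z_{0.975} = 1.96, so s ≈ 0.51·0.49·(1.96)²/(0.62−0.51)² = 79.3.
At s = 79.3: P(θ<0.62) ≈ 0.976. Adjusting to match 0.975 gives s ≈ 77.55.
So α = 0.51·77.55 ≈ 39.55, β = 0.49·77.55 ≈ 38.00.

α ≈ 39.55, β ≈ 38.00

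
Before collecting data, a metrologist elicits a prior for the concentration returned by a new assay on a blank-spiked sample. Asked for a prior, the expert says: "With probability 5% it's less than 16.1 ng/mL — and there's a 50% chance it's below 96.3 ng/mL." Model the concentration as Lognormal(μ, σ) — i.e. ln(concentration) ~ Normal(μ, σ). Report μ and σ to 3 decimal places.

μ ≈ 4.567, σ ≈ 1.087

If T ~ Lognormal(μ,σ) then ln T ~ Normal(μ,σ), so the p-quantile of ln T is μ + z_p·σ.
ln(16.1) = 2.779 and ln(96.3) = 4.567; z_{0.05} = -1.645, z_{0.5} = 0.
σ = (4.567 − 2.779)/(0 − (-1.645)) = 1.087.
μ = 2.779 − (-1.645)·1.087 = 4.567.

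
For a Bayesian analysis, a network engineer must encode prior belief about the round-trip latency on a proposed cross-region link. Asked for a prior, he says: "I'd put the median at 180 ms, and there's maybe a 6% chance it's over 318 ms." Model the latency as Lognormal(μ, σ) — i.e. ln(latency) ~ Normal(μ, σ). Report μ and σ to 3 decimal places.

If T ~ Lognormal(μ,σ) then ln T ~ Normal(μ,σ), so the p-quantile of ln T is μ + z_p·σ.
ln(180) = 5.193 and ln(318) = 5.762; z_{0.5} = 0, z_{0.94} = 1.555.
σ = (5.762 − 5.193)/(1.555 − (0)) = 0.366.
μ = 5.193 − (0)·0.366 = 5.193.

μ ≈ 5.193, σ ≈ 0.366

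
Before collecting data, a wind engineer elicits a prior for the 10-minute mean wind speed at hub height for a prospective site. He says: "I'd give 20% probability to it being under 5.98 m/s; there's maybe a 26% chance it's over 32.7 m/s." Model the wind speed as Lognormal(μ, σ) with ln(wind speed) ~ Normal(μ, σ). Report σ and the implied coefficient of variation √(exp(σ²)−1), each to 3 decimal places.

If T ~ Lognormal(μ,σ) then ln T ~ Normal(μ,σ), so the p-quantile of ln T is μ + z_p·σ.
ln(5.98) = 1.788 and ln(32.7) = 3.487; z_{0.2} = -0.8416, z_{0.74} = 0.6433.
σ = (3.487 − 1.788)/(0.6433 − (-0.8416)) = 1.144.
μ = 1.788 − (-0.8416)·1.144 = 2.751.
CV = √(exp(σ²)−1) = √(exp(1.3090)−1) = 1.644.

σ ≈ 1.144, CV ≈ 1.644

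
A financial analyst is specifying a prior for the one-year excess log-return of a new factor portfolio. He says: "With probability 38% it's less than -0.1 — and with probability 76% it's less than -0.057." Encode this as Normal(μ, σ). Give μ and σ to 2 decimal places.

The p-quantile of Normal(μ,σ) is μ + z_p·σ, with z_{0.38} = -0.3055 and z_{0.76} = 0.7063.
Eliminate σ: μ = (z₂·x₁ − z₁·x₂)/(z₂ − z₁) = (0.7063·-0.1 − (-0.3055)·-0.057)/1.012 = -0.09.
Then σ = (x₂ − x₁)/(z₂ − z₁) = (-0.057 − -0.1)/1.012 = 0.04.

μ = -0.09, σ = 0.04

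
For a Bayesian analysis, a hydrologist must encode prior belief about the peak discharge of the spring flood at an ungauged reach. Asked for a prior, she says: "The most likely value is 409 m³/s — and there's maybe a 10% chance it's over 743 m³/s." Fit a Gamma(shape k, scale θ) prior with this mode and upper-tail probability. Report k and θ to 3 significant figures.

k ≈ 6.35, θ ≈ 76.5

Gamma(k,θ) with k>1 has mode (k−1)θ, so θ = 409/(k−1).
Need P(X < 743) = 0.9 with θ tied to k this way. Start at k = 2, θ = 409: P(X<743) ≈ 0.542.
Too low — raise k to concentrate. Iterating converges to k ≈ 6.35.
Then θ = 409/(6.35−1) ≈ 76.5.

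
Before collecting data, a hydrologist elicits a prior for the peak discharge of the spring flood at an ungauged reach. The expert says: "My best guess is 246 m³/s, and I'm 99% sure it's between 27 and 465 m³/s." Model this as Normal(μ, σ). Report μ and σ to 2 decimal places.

μ = 246.00, σ = 85.02

A symmetric 99% interval runs μ ± z·σ with z = 2.576.
Half-width = 219, so σ = 219/2.576 = 85.02.
μ is the stated best guess, 246.00.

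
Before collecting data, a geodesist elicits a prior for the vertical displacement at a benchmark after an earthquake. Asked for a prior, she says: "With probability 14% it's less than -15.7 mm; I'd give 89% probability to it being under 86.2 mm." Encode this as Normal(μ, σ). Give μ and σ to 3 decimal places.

μ = 32.021, σ = 44.173

For Normal(μ,σ), the p-quantile is μ + z_p·σ. Here z_{0.14} = -1.08, z_{0.89} = 1.227.
So -15.7 = μ − 1.08σ and 86.2 = μ + 1.227σ.
Subtracting: σ = (86.2 − -15.7)/(1.227 − (-1.08)) = 44.173.
Then μ = -15.7 − (-1.08)·44.173 = 32.021.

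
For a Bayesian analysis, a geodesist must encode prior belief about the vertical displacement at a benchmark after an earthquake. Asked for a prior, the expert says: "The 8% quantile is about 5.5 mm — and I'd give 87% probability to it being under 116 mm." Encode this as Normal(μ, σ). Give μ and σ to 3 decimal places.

The p-quantile of Normal(μ,σ) is μ + z_p·σ, with z_{0.08} = -1.405 and z_{0.87} = 1.126.
Eliminate σ: μ = (z₂·x₁ − z₁·x₂)/(z₂ − z₁) = (1.126·5.5 − (-1.405)·116)/2.531 = 66.832.
Then σ = (x₂ − x₁)/(z₂ − z₁) = (116 − 5.5)/2.531 = 43.651.

μ = 66.832, σ = 43.651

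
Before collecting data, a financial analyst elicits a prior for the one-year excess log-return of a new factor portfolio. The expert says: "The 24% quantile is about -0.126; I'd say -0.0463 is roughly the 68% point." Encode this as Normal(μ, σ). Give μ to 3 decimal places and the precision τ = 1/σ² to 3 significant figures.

The p-quantile of Normal(μ,σ) is μ + z_p·σ, with z_{0.24} = -0.7063 and z_{0.68} = 0.4677.
Eliminate σ: μ = (z₂·x₁ − z₁·x₂)/(z₂ − z₁) = (0.4677·-0.126 − (-0.7063)·-0.0463)/1.174 = -0.078.
Then σ = (x₂ − x₁)/(z₂ − z₁) = (-0.0463 − -0.126)/1.174 = 0.068.
Precision τ = 1/σ² = 1/0.06789² = 217.

μ = -0.078, τ = 217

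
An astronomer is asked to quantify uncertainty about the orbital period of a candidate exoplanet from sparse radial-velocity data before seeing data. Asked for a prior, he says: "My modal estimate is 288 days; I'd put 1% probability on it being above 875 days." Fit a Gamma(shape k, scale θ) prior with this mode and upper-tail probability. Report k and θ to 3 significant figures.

k ≈ 4.63, θ ≈ 79.2

Gamma(k,θ) with k>1 has mode (k−1)θ, so θ = 288/(k−1).
Need P(X < 875) = 0.99 with θ tied to k this way. Start at k = 2, θ = 288: P(X<875) ≈ 0.806.
Too low — raise k to concentrate. Iterating converges to k ≈ 4.63.
Then θ = 288/(4.63−1) ≈ 79.2.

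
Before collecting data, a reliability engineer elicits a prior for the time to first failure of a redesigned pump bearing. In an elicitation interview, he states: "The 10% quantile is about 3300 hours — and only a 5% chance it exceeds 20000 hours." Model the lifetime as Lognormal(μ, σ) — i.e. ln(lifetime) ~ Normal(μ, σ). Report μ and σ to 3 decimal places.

μ ≈ 8.891, σ ≈ 0.616

If T ~ Lognormal(μ,σ) then ln T ~ Normal(μ,σ), so the p-quantile of ln T is μ + z_p·σ.
ln(3300) = 8.102 and ln(20000) = 9.903; z_{0.1} = -1.282, z_{0.95} = 1.645.
σ = (9.903 − 8.102)/(1.645 − (-1.282)) = 0.616.
μ = 8.102 − (-1.282)·0.616 = 8.891.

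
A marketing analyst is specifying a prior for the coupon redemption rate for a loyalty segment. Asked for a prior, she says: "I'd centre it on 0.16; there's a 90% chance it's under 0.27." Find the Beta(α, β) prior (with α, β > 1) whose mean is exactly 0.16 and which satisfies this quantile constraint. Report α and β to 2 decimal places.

α ≈ 3.16, β ≈ 16.57

With mean 0.16 fixed, write α = 0.16s, β = 0.84s where s = α+β.
Need P(θ < 0.27) = 0.9 under Beta(0.16s, 0.84s). Normal approximation: (q−m)/√(m(1−m)/s) ≈ z_{0.9} = 1.28, so s ≈ 0.16·0.84·(1.28)²/(0.27−0.16)² = 18.2.
At s = 18.2: P(θ<0.27) ≈ 0.893. Adjusting to match 0.9 gives s ≈ 19.72.
So α = 0.16·19.72 ≈ 3.16, β = 0.84·19.72 ≈ 16.57.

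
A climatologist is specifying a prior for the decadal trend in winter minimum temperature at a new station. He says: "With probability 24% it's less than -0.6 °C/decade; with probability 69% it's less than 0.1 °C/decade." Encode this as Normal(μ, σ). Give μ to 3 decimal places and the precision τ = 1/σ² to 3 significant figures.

μ = -0.189, τ = 2.95

The p-quantile of Normal(μ,σ) is μ + z_p·σ, with z_{0.24} = -0.7063 and z_{0.69} = 0.4959.
Eliminate σ: μ = (z₂·x₁ − z₁·x₂)/(z₂ − z₁) = (0.4959·-0.6 − (-0.7063)·0.1)/1.202 = -0.189.
Then σ = (x₂ − x₁)/(z₂ − z₁) = (0.1 − -0.6)/1.202 = 0.582.
Precision τ = 1/σ² = 1/0.5823² = 2.95.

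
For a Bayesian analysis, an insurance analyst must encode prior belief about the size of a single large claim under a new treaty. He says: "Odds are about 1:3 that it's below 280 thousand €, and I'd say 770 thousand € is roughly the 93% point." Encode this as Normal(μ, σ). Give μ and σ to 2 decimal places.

μ = 433.70, σ = 227.88

The p-quantile of Normal(μ,σ) is μ + z_p·σ, with z_{0.25} = -0.6745 and z_{0.93} = 1.476.
Eliminate σ: μ = (z₂·x₁ − z₁·x₂)/(z₂ − z₁) = (1.476·280 − (-0.6745)·770)/2.15 = 433.70.
Then σ = (x₂ − x₁)/(z₂ − z₁) = (770 − 280)/2.15 = 227.88.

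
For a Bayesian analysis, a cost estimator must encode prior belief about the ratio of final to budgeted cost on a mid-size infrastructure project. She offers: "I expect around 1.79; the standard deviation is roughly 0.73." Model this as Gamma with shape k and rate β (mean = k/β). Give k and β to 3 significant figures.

For Gamma(k, rate β): mean = k/β, variance = k/β², so CV = 1/√k.
CV = SD/mean = 0.73/1.79 = 0.4078, hence k = 1/CV² = 6.01.
Then β = k/mean = 6.01/1.79 = 3.36.

k ≈ 6.01, β ≈ 3.36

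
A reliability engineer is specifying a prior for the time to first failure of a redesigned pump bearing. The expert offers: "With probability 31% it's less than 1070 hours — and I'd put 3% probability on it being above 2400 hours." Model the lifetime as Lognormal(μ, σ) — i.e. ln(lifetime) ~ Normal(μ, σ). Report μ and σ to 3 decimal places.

μ ≈ 7.144, σ ≈ 0.340

If T ~ Lognormal(μ,σ) then ln T ~ Normal(μ,σ), so the p-quantile of ln T is μ + z_p·σ.
ln(1070) = 6.975 and ln(2400) = 7.783; z_{0.31} = -0.4959, z_{0.97} = 1.881.
σ = (7.783 − 6.975)/(1.881 − (-0.4959)) = 0.340.
μ = 6.975 − (-0.4959)·0.340 = 7.144.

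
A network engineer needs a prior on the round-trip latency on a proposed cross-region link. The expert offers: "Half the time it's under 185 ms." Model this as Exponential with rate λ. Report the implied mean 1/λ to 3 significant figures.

mean ≈ 267 ms

Exponential median = ln 2 / λ, so λ = ln 2 / 185.0 = 0.00375.
Mean = 1/λ = 267 ms.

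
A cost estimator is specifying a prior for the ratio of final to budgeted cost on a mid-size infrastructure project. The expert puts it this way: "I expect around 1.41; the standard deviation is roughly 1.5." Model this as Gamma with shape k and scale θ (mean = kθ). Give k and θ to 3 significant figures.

For Gamma(k, scale θ): mean = kθ, variance = kθ², so CV = 1/√k.
CV = SD/mean = 1.5/1.41 = 1.064, hence k = 1/CV² = 0.884.
Then θ = mean/k = 1.41/0.884 = 1.6.

k ≈ 0.884, θ ≈ 1.6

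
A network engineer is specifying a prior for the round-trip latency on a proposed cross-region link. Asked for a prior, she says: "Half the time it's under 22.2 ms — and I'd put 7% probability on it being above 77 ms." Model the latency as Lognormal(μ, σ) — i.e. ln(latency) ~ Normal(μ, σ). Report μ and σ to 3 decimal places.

If T ~ Lognormal(μ,σ) then ln T ~ Normal(μ,σ), so the p-quantile of ln T is μ + z_p·σ.
ln(22.2) = 3.1 and ln(77) = 4.344; z_{0.5} = 0, z_{0.93} = 1.476.
σ = (4.344 − 3.1)/(1.476 − (0)) = 0.843.
μ = 3.1 − (0)·0.843 = 3.100.

μ ≈ 3.100, σ ≈ 0.843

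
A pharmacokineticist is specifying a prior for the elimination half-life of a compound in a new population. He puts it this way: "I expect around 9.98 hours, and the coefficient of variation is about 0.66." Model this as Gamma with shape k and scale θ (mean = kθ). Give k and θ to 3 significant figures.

For Gamma(k, scale θ): mean = kθ, variance = kθ², so CV = 1/√k.
CV = 0.66, hence k = 1/CV² = 2.3.
Then θ = mean/k = 9.98/2.3 = 4.35.

k ≈ 2.3, θ ≈ 4.35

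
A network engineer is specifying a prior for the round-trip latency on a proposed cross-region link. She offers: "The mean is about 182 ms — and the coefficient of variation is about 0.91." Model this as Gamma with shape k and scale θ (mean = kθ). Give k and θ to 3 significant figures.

For Gamma(k, scale θ): mean = kθ, variance = kθ², so CV = 1/√k.
CV = 0.91, hence k = 1/CV² = 1.21.
Then θ = mean/k = 182/1.21 = 151.

k ≈ 1.21, θ ≈ 151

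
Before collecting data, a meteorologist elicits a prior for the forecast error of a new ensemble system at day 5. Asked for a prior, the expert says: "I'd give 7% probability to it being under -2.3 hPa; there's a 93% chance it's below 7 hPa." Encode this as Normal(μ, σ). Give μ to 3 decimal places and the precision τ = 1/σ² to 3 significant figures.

μ = 2.350, τ = 0.101

The p-quantile of Normal(μ,σ) is μ + z_p·σ, with z_{0.07} = -1.476 and z_{0.93} = 1.476.
Eliminate σ: μ = (z₂·x₁ − z₁·x₂)/(z₂ − z₁) = (1.476·-2.3 − (-1.476)·7)/2.952 = 2.350.
Then σ = (x₂ − x₁)/(z₂ − z₁) = (7 − -2.3)/2.952 = 3.151.
Precision τ = 1/σ² = 1/3.151² = 0.101.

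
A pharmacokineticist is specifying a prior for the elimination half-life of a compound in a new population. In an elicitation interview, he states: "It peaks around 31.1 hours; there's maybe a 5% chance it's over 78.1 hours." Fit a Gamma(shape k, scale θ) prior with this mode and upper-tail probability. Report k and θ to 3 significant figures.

k ≈ 4.2, θ ≈ 9.71

Gamma(k,θ) with k>1 has mode (k−1)θ, so θ = 31.1/(k−1).
Need P(X < 78.1) = 0.95 with θ tied to k this way. Start at k = 2, θ = 31.1: P(X<78.1) ≈ 0.715.
Too low — raise k to concentrate. Iterating converges to k ≈ 4.2.
Then θ = 31.1/(4.2−1) ≈ 9.71.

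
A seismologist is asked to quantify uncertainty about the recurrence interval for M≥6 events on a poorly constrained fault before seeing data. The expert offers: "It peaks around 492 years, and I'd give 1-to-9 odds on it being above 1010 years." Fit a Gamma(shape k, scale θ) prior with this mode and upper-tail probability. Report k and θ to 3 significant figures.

Gamma(k,θ) with k>1 has mode (k−1)θ, so θ = 492/(k−1).
Need P(X < 1010) = 0.9 with θ tied to k this way. Start at k = 2, θ = 492: P(X<1010) ≈ 0.608.
Too low — raise k to concentrate. Iterating converges to k ≈ 4.71.
Then θ = 492/(4.71−1) ≈ 133.

k ≈ 4.71, θ ≈ 133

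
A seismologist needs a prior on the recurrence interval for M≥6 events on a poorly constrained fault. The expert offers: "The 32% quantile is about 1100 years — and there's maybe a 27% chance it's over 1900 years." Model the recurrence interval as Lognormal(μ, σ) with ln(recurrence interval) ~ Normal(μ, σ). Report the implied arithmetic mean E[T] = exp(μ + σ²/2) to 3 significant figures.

If T ~ Lognormal(μ,σ) then ln T ~ Normal(μ,σ), so the p-quantile of ln T is μ + z_p·σ.
ln(1100) = 7.003 and ln(1900) = 7.55; z_{0.32} = -0.4677, z_{0.73} = 0.6128.
σ = (7.55 − 7.003)/(0.6128 − (-0.4677)) = 0.506.
μ = 7.003 − (-0.4677)·0.506 = 7.240.
E[T] = exp(μ + σ²/2) = exp(7.240 + 0.1279) = 1580 years.

E[T] ≈ 1580 years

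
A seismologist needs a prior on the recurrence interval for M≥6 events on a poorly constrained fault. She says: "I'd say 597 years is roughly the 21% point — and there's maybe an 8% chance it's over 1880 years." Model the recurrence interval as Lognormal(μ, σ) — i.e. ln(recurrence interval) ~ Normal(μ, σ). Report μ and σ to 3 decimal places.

If T ~ Lognormal(μ,σ) then ln T ~ Normal(μ,σ), so the p-quantile of ln T is μ + z_p·σ.
ln(597) = 6.392 and ln(1880) = 7.539; z_{0.21} = -0.8064, z_{0.92} = 1.405.
σ = (7.539 − 6.392)/(1.405 − (-0.8064)) = 0.519.
μ = 6.392 − (-0.8064)·0.519 = 6.810.

μ ≈ 6.810, σ ≈ 0.519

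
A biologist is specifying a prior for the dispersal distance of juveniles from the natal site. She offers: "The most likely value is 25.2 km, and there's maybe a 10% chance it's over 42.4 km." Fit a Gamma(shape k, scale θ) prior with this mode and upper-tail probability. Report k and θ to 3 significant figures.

k ≈ 7.98, θ ≈ 3.61

Gamma(k,θ) with k>1 has mode (k−1)θ, so θ = 25.2/(k−1).
Need P(X < 42.4) = 0.9 with θ tied to k this way. Start at k = 2, θ = 25.2: P(X<42.4) ≈ 0.501.
Too low — raise k to concentrate. Iterating converges to k ≈ 7.98.
Then θ = 25.2/(7.98−1) ≈ 3.61.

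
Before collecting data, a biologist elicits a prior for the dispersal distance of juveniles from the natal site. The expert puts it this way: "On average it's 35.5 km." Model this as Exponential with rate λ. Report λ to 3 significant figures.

λ ≈ 0.0282

Exponential mean = 1/λ, so λ = 1/35.5 = 0.0282.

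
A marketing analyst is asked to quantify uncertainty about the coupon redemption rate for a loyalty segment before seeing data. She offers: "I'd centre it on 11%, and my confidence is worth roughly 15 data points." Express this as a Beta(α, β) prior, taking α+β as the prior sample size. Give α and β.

α = 1.65, β = 13.35

Under the effective-sample-size interpretation, Beta(α, β) has prior mean α/(α+β) and prior sample size α+β.
So α+β = 15 and α/(α+β) = 0.11, giving α = 0.11·15 = 1.65 and β = 15 − 1.65 = 13.35.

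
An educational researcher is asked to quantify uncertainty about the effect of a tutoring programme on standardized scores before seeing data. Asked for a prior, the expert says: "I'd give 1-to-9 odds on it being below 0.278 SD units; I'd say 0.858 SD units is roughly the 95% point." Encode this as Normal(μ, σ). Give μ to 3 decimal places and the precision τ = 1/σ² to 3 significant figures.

μ = 0.532, τ = 25.5

The p-quantile of Normal(μ,σ) is μ + z_p·σ, with z_{0.1} = -1.282 and z_{0.95} = 1.645.
Eliminate σ: μ = (z₂·x₁ − z₁·x₂)/(z₂ − z₁) = (1.645·0.278 − (-1.282)·0.858)/2.926 = 0.532.
Then σ = (x₂ − x₁)/(z₂ − z₁) = (0.858 − 0.278)/2.926 = 0.198.
Precision τ = 1/σ² = 1/0.1982² = 25.5.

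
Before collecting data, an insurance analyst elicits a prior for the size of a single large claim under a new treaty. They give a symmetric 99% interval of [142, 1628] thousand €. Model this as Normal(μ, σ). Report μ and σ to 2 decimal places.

A symmetric 99% interval runs μ ± z·σ with z = 2.576.
Half-width = 743, so σ = 743/2.576 = 288.45.
μ is the interval midpoint, 885.00.

μ = 885.00, σ = 288.45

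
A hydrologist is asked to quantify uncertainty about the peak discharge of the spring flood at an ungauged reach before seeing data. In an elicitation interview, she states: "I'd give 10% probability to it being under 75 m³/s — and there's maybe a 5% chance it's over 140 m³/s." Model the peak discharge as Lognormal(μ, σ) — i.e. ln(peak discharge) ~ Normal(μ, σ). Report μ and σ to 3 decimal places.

If T ~ Lognormal(μ,σ) then ln T ~ Normal(μ,σ), so the p-quantile of ln T is μ + z_p·σ.
ln(75) = 4.317 and ln(140) = 4.942; z_{0.1} = -1.282, z_{0.95} = 1.645.
σ = (4.942 − 4.317)/(1.645 − (-1.282)) = 0.213.
μ = 4.317 − (-1.282)·0.213 = 4.591.

μ ≈ 4.591, σ ≈ 0.213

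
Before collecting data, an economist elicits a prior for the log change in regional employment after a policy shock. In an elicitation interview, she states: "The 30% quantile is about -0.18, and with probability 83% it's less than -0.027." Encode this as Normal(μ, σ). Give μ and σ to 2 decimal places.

μ = -0.13, σ = 0.10

The p-quantile of Normal(μ,σ) is μ + z_p·σ, with z_{0.3} = -0.5244 and z_{0.83} = 0.9542.
Eliminate σ: μ = (z₂·x₁ − z₁·x₂)/(z₂ − z₁) = (0.9542·-0.18 − (-0.5244)·-0.027)/1.479 = -0.13.
Then σ = (x₂ − x₁)/(z₂ − z₁) = (-0.027 − -0.18)/1.479 = 0.10.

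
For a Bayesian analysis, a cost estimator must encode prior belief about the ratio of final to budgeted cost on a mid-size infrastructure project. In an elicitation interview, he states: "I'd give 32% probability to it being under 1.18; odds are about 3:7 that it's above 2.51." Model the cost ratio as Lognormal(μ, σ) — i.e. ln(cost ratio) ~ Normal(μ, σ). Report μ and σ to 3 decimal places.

μ ≈ 0.521, σ ≈ 0.761

If T ~ Lognormal(μ,σ) then ln T ~ Normal(μ,σ), so the p-quantile of ln T is μ + z_p·σ.
ln(1.18) = 0.1655 and ln(2.51) = 0.9203; z_{0.32} = -0.4677, z_{0.7} = 0.5244.
σ = (0.9203 − 0.1655)/(0.5244 − (-0.4677)) = 0.761.
μ = 0.1655 − (-0.4677)·0.761 = 0.521.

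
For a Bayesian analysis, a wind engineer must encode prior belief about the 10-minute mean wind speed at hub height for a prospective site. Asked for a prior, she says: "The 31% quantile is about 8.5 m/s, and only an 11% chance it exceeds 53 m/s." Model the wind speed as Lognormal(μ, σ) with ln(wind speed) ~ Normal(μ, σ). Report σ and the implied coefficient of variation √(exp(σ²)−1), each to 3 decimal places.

σ ≈ 1.063, CV ≈ 1.447

If T ~ Lognormal(μ,σ) then ln T ~ Normal(μ,σ), so the p-quantile of ln T is μ + z_p·σ.
ln(8.5) = 2.14 and ln(53) = 3.97; z_{0.31} = -0.4959, z_{0.89} = 1.227.
σ = (3.97 − 2.14)/(1.227 − (-0.4959)) = 1.063.
μ = 2.14 − (-0.4959)·1.063 = 2.667.
CV = √(exp(σ²)−1) = √(exp(1.1292)−1) = 1.447.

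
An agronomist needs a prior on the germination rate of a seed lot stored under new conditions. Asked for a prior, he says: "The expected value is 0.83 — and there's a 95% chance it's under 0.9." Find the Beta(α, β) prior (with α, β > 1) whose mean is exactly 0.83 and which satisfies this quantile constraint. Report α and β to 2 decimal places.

α ≈ 53.78, β ≈ 11.01

With mean 0.83 fixed, write α = 0.83s, β = 0.17s where s = α+β.
Need P(θ < 0.9) = 0.95 under Beta(0.83s, 0.17s). Normal approximation: (q−m)/√(m(1−m)/s) ≈ z_{0.95} = 1.64, so s ≈ 0.83·0.17·(1.64)²/(0.9−0.83)² = 77.9.
At s = 77.9: P(θ<0.9) ≈ 0.966. Adjusting to match 0.95 gives s ≈ 64.79.
So α = 0.83·64.79 ≈ 53.78, β = 0.17·64.79 ≈ 11.01.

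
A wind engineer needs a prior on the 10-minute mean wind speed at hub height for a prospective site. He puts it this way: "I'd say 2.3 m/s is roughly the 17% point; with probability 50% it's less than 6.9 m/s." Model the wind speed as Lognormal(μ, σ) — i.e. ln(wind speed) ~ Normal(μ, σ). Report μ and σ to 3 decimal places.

μ ≈ 1.932, σ ≈ 1.151

If T ~ Lognormal(μ,σ) then ln T ~ Normal(μ,σ), so the p-quantile of ln T is μ + z_p·σ.
ln(2.3) = 0.8329 and ln(6.9) = 1.932; z_{0.17} = -0.9542, z_{0.5} = 0.
σ = (1.932 − 0.8329)/(0 − (-0.9542)) = 1.151.
μ = 0.8329 − (-0.9542)·1.151 = 1.932.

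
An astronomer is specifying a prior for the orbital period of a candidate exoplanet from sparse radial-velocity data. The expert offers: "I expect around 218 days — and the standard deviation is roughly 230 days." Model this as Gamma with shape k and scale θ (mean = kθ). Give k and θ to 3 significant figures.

k ≈ 0.898, θ ≈ 243

For Gamma(k, scale θ): mean = kθ, variance = kθ², so CV = 1/√k.
CV = SD/mean = 230/218 = 1.055, hence k = 1/CV² = 0.898.
Then θ = mean/k = 218/0.898 = 243.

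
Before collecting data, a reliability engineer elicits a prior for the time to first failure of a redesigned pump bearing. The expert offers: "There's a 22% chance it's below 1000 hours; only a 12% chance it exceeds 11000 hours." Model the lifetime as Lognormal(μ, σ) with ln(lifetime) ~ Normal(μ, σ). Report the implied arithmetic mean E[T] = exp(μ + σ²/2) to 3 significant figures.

E[T] ≈ 5520 hours

If T ~ Lognormal(μ,σ) then ln T ~ Normal(μ,σ), so the p-quantile of ln T is μ + z_p·σ.
ln(1000) = 6.908 and ln(11000) = 9.306; z_{0.22} = -0.7722, z_{0.88} = 1.175.
σ = (9.306 − 6.908)/(1.175 − (-0.7722)) = 1.231.
μ = 6.908 − (-0.7722)·1.231 = 7.859.
E[T] = exp(μ + σ²/2) = exp(7.859 + 0.7583) = 5520 hours.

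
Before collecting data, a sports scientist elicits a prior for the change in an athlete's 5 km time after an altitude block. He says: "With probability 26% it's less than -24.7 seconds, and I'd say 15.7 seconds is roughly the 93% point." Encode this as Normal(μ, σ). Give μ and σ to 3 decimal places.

The p-quantile of Normal(μ,σ) is μ + z_p·σ, with z_{0.26} = -0.6433 and z_{0.93} = 1.476.
Eliminate σ: μ = (z₂·x₁ − z₁·x₂)/(z₂ − z₁) = (1.476·-24.7 − (-0.6433)·15.7)/2.119 = -12.435.
Then σ = (x₂ − x₁)/(z₂ − z₁) = (15.7 − -24.7)/2.119 = 19.064.

μ = -12.435, σ = 19.064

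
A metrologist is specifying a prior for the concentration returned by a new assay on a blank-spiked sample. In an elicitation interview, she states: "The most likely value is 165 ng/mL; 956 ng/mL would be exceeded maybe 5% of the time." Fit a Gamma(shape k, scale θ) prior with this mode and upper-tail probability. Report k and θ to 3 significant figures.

Gamma(k,θ) with k>1 has mode (k−1)θ, so θ = 165/(k−1).
Need P(X < 956) = 0.95 with θ tied to k this way. Start at k = 2, θ = 165: P(X<956) ≈ 0.979.
Too high — lower k to spread out. Iterating converges to k ≈ 1.75.
Then θ = 165/(1.75−1) ≈ 221.

k ≈ 1.75, θ ≈ 221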